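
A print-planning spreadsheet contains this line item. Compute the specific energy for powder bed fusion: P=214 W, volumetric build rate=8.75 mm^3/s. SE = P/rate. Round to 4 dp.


SE = 214 / 8.75 = 24.4571 J/mm^3


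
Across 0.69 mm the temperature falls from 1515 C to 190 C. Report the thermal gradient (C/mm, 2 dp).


G = (1515-190)/0.69 = 1920.29 C/mm


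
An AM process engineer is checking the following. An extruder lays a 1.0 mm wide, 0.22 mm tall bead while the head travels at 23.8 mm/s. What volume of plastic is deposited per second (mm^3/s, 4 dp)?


Rate = 1.0 * 0.22 * 23.8 = 5.236 mm^3/s


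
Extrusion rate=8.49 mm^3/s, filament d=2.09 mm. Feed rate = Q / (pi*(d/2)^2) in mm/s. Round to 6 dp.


A = pi*(2.09/2)^2 = 3.430698
v = 8.49 / 3.430698 = 2.474715 mm/s


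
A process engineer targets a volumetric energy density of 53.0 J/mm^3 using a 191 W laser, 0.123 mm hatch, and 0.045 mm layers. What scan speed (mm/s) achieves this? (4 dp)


v = 191 / (53.0*0.123*0.045) = 651.0883 mm/s


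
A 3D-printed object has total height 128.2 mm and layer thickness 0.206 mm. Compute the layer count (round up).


Layers = ceil(128.2/0.206) = 623


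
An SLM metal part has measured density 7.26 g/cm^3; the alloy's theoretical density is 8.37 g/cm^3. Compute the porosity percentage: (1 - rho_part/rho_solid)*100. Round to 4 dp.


Porosity = (1-7.26/8.37)*100 = 13.2616 %


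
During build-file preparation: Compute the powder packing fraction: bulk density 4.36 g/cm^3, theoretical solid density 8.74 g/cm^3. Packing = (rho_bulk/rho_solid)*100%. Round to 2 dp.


Packing = (4.36/8.74)*100 = 49.89 %


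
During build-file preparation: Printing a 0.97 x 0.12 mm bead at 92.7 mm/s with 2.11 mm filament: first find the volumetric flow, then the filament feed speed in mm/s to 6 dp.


Q = 0.97 * 0.12 * 92.7 = 10.79028 mm^3/s
A_fil = pi*(2.11/2)^2 = 3.49667116 mm^2
v_feed = 10.79028 / 3.49667116 = 3.085872 mm/s


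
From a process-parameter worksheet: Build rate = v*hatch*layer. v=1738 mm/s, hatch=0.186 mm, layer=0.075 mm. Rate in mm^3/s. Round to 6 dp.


Rate = 1738 * 0.186 * 0.075 = 24.2451 mm^3/s


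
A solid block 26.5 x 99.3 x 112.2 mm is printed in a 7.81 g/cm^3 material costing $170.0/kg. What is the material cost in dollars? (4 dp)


V = 26.5 * 99.3 * 112.2 = 295248.69 mm^3 = 295.24869 cm^3
Mass = 295.24869 * 7.81 / 1000 = 2.30589227 kg
Cost = 2.30589227 * 170.0 = 392.0017 $


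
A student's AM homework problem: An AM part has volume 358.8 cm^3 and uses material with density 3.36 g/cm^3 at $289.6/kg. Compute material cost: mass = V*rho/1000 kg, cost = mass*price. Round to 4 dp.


Mass = 358.8*3.36/1000 = 1.205568 kg
Cost = 1.205568 * 289.6 = 349.1325 $


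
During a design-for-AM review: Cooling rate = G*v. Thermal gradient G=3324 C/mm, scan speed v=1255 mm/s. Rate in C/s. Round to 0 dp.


CR = 3324 * 1255 = 4171620 C/s


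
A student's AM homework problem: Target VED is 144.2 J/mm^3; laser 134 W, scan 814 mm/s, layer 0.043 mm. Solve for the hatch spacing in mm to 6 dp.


h = 134 / (144.2*814*0.043) = 0.026549 mm


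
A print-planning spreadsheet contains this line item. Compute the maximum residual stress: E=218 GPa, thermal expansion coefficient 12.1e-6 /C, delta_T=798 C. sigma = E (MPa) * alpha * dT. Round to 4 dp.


sigma = 218*1000 * 12.1e-6 * 798 = 2104.9644 MPa


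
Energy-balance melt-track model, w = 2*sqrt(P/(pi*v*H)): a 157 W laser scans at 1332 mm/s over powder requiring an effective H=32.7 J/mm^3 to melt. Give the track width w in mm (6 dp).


w = 2*sqrt(157/(pi*1332*32.7)) = 0.067745 mm


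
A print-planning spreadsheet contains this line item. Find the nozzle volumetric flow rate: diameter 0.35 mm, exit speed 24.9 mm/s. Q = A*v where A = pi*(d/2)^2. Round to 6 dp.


A = pi*(0.35/2)^2 = 0.09621128 mm^2
Q = 0.09621128 * 24.9 = 2.395661 mm^3/s


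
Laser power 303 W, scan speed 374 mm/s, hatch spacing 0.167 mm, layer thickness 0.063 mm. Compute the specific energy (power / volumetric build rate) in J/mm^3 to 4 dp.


Build rate = 374 * 0.167 * 0.063 = 3.934854 mm^3/s
SE = 303 / 3.934854 = 77.0041 J/mm^3


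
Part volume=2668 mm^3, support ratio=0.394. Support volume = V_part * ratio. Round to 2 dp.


V_support = 2668 * 0.394 = 1051.19 mm^3


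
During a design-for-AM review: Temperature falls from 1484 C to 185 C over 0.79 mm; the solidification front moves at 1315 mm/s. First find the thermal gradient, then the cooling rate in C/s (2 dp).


G = (1484-185)/0.79 = 1644.30379747 C/mm
CR = 1644.30379747 * 1315 = 2162259.49 C/s


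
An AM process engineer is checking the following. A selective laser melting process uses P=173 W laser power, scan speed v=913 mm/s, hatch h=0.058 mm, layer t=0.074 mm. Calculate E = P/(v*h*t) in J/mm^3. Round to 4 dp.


E = 173 / (913*0.058*0.074) = 44.1485 J/mm^3


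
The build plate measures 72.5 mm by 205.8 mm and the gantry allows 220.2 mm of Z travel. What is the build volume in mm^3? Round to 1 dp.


V = 72.5 * 205.8 * 220.2 = 3285494.1 mm^3


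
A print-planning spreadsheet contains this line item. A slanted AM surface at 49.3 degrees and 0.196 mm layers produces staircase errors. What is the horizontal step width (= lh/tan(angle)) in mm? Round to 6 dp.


step = 0.196 / tan(49.3) = 0.168587 mm


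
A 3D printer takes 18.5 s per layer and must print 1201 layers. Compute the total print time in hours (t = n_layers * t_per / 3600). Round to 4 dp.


t = 1201 * 18.5 / 3600 = 6.1718 hrs


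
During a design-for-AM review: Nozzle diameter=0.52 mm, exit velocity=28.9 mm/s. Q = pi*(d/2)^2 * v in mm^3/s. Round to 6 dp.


A = pi*(0.52/2)^2 = 0.21237166 mm^2
Q = 0.21237166 * 28.9 = 6.137541 mm^3/s


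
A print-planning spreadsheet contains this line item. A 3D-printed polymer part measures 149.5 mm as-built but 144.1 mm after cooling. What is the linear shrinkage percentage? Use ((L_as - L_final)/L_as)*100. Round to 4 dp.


Shrinkage = ((149.5-144.1)/149.5)*100 = 3.612 %


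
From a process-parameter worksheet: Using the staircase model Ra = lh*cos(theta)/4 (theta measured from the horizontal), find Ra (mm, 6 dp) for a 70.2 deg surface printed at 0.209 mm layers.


Ra = 0.209 * cos(70.2) / 4 = 0.017699 mm


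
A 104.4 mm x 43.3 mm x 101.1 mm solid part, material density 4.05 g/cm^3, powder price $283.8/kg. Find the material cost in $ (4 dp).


V = 104.4 * 43.3 * 101.1 = 457024.572 mm^3 = 457.024572 cm^3
Mass = 457.024572 * 4.05 / 1000 = 1.85094952 kg
Cost = 1.85094952 * 283.8 = 525.2995 $


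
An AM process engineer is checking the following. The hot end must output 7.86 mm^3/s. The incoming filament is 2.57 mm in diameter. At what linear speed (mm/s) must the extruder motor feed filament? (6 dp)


A = pi*(2.57/2)^2 = 5.187476
v = 7.86 / 5.187476 = 1.515188 mm/s


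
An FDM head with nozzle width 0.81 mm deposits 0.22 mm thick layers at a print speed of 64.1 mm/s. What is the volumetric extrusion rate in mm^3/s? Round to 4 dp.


Rate = 0.81 * 0.22 * 64.1 = 11.4226 mm^3/s


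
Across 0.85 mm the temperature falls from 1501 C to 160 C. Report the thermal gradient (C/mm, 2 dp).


G = (1501-160)/0.85 = 1577.65 C/mm


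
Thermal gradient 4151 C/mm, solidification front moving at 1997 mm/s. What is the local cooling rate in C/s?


CR = 4151 * 1997 = 8289547 C/s


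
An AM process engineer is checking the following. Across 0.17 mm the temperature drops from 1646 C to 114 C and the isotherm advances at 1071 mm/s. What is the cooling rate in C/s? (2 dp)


G = (1646-114)/0.17 = 9011.76470588 C/mm
CR = 9011.76470588 * 1071 = 9651600.0 C/s


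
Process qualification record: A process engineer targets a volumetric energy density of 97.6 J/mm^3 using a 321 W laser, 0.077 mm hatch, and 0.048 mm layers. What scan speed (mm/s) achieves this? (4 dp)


v = 321 / (97.6*0.077*0.048) = 889.8632 mm/s


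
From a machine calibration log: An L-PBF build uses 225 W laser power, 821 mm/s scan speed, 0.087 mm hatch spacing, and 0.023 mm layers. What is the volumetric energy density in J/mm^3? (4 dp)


E = 225 / (821*0.087*0.023) = 136.9595 J/mm^3


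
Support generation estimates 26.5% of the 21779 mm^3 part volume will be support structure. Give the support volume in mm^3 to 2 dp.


V_support = 21779 * 0.265 = 5771.44 mm^3


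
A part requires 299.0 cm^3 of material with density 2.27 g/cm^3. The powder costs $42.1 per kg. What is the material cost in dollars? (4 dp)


Mass = 299.0*2.27/1000 = 0.67873 kg
Cost = 0.67873 * 42.1 = 28.5745 $


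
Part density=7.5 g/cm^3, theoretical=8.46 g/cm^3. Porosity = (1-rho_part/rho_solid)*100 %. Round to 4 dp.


Porosity = (1-7.5/8.46)*100 = 11.3475 %


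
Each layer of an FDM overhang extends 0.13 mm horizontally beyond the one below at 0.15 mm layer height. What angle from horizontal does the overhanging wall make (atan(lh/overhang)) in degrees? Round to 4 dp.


angle = atan(0.15/0.13) = 49.0856 degrees


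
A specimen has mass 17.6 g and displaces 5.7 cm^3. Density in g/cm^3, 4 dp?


rho = 17.6 / 5.7 = 3.0877 g/cm^3


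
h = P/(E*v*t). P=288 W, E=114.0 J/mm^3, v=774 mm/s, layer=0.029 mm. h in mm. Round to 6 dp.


h = 288 / (114.0*774*0.029) = 0.112551 mm


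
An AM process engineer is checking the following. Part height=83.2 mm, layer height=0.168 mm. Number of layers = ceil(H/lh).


Layers = ceil(83.2/0.168) = 496


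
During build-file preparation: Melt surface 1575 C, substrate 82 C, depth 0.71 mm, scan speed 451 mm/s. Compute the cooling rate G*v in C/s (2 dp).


G = (1575-82)/0.71 = 2102.81690141 C/mm
CR = 2102.81690141 * 451 = 948370.42 C/s


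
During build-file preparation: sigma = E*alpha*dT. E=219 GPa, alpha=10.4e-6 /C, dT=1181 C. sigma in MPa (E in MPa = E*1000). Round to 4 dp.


sigma = 219*1000 * 10.4e-6 * 1181 = 2689.8456 MPa


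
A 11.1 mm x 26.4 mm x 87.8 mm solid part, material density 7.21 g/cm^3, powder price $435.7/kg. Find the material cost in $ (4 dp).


V = 11.1 * 26.4 * 87.8 = 25728.912 mm^3 = 25.728912 cm^3
Mass = 25.728912 * 7.21 / 1000 = 0.18550546 kg
Cost = 0.18550546 * 435.7 = 80.8247 $


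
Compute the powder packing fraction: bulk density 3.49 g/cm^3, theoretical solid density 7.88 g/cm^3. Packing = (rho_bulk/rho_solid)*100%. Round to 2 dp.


Packing = (3.49/7.88)*100 = 44.29 %


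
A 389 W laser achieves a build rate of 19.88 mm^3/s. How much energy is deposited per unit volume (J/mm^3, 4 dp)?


SE = 389 / 19.88 = 19.5674 J/mm^3


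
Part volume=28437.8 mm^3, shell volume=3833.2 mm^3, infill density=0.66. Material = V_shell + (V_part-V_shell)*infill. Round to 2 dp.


V_infill = (28437.8 - 3833.2) * 0.66 = 16239.04
V_total = 3833.2 + 16239.04 = 20072.24 mm^3


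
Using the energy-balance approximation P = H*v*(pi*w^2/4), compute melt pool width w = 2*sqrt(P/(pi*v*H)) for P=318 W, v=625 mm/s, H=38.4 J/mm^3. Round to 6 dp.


w = 2*sqrt(318/(pi*625*38.4)) = 0.129886 mm


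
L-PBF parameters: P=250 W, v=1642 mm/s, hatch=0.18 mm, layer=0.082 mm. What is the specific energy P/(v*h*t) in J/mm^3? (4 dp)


Build rate = 1642 * 0.18 * 0.082 = 24.23592 mm^3/s
SE = 250 / 24.23592 = 10.3153 J/mm^3


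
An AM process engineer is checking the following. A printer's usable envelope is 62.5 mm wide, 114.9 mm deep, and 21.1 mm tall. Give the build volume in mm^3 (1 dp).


V = 62.5 * 114.9 * 21.1 = 151524.4 mm^3


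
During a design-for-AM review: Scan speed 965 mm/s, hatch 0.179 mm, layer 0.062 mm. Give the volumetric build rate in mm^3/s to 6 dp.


Rate = 965 * 0.179 * 0.062 = 10.70957 mm^3/s


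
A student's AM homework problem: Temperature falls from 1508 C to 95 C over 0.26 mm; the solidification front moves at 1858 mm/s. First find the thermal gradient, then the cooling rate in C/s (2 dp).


G = (1508-95)/0.26 = 5434.61538462 C/mm
CR = 5434.61538462 * 1858 = 10097515.38 C/s


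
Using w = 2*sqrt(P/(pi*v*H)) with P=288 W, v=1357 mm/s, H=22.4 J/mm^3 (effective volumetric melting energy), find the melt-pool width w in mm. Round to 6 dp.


w = 2*sqrt(288/(pi*1357*22.4)) = 0.109834 mm


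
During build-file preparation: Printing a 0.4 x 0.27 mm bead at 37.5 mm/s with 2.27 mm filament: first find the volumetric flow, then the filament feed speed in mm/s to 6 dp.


Q = 0.4 * 0.27 * 37.5 = 4.05 mm^3/s
A_fil = pi*(2.27/2)^2 = 4.0470782 mm^2
v_feed = 4.05 / 4.0470782 = 1.000722 mm/s


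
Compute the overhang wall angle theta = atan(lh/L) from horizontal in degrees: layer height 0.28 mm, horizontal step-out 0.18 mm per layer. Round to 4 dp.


angle = atan(0.28/0.18) = 57.2648 degrees


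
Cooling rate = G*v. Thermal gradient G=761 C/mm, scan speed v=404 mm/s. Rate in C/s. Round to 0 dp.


CR = 761 * 404 = 307444 C/s


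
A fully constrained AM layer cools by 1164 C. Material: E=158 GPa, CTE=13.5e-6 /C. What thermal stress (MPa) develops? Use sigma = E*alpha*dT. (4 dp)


sigma = 158*1000 * 13.5e-6 * 1164 = 2482.812 MPa


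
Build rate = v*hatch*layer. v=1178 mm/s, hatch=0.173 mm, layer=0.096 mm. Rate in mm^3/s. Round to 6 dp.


Rate = 1178 * 0.173 * 0.096 = 19.564224 mm^3/s


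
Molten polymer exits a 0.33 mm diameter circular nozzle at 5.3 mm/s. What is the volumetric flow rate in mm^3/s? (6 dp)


A = pi*(0.33/2)^2 = 0.08552986 mm^2
Q = 0.08552986 * 5.3 = 0.453308 mm^3/s


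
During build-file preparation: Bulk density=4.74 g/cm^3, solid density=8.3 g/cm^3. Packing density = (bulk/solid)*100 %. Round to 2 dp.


Packing = (4.74/8.3)*100 = 57.11 %


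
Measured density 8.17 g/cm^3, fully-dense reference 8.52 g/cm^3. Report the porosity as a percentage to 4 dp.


Porosity = (1-8.17/8.52)*100 = 4.108 %


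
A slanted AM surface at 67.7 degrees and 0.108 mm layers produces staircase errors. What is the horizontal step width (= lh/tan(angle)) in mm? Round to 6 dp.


step = 0.108 / tan(67.7) = 0.044294 mm


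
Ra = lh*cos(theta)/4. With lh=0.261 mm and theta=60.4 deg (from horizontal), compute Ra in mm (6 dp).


Ra = 0.261 * cos(60.4) / 4 = 0.03223 mm


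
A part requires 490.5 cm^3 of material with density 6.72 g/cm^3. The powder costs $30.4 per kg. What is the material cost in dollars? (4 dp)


Mass = 490.5*6.72/1000 = 3.29616 kg
Cost = 3.29616 * 30.4 = 100.2033 $


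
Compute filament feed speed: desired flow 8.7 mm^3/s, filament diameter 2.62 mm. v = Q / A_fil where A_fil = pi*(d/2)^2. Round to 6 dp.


A = pi*(2.62/2)^2 = 5.391287
v = 8.7 / 5.391287 = 1.613715 mm/s


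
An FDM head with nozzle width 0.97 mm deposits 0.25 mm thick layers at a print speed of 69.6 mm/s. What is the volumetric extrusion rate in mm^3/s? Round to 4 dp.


Rate = 0.97 * 0.25 * 69.6 = 16.878 mm^3/s


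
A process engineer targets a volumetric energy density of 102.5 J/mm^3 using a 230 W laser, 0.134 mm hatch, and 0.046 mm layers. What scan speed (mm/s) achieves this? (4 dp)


v = 230 / (102.5*0.134*0.046) = 364.0335 mm/s


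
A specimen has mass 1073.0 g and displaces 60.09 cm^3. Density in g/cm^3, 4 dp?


rho = 1073.0 / 60.09 = 17.8565 g/cm^3


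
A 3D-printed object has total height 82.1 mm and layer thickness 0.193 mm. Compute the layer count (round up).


Layers = ceil(82.1/0.193) = 426


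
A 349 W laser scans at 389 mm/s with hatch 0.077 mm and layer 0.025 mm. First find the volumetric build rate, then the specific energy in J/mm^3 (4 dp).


Build rate = 389 * 0.077 * 0.025 = 0.748825 mm^3/s
SE = 349 / 0.748825 = 466.0635 J/mm^3


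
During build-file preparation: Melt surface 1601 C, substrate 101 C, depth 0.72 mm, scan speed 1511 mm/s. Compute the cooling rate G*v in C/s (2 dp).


G = (1601-101)/0.72 = 2083.33333333 C/mm
CR = 2083.33333333 * 1511 = 3147916.67 C/s


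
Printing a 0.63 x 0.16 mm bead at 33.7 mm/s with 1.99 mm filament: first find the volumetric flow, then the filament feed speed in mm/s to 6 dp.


Q = 0.63 * 0.16 * 33.7 = 3.39696 mm^3/s
A_fil = pi*(1.99/2)^2 = 3.11025527 mm^2
v_feed = 3.39696 / 3.11025527 = 1.09218 mm/s


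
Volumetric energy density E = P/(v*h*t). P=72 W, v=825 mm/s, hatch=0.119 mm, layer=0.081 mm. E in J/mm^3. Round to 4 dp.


E = 72 / (825*0.119*0.081) = 9.0541 J/mm^3


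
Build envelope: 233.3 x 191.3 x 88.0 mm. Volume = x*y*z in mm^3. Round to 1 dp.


V = 233.3 * 191.3 * 88.0 = 3927465.5 mm^3


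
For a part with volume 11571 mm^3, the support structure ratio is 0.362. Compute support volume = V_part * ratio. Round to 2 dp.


V_support = 11571 * 0.362 = 4188.7 mm^3


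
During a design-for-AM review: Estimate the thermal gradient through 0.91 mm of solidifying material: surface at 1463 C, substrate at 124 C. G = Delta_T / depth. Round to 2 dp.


G = (1463-124)/0.91 = 1471.43 C/mm


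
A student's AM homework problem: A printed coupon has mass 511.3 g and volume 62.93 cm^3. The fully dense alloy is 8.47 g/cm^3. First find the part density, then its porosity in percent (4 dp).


rho_part = 511.3 / 62.93 = 8.12490068 g/cm^3
Porosity = (1 - 8.12490068/8.47)*100 = 4.0744 %


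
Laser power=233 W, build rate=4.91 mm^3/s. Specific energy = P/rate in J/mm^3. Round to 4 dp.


SE = 233 / 4.91 = 47.4542 J/mm^3


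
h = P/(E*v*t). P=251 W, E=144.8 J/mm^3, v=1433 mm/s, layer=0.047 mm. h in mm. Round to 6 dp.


h = 251 / (144.8*1433*0.047) = 0.025737 mm


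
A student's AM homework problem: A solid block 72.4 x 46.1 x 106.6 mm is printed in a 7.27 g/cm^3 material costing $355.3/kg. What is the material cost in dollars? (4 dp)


V = 72.4 * 46.1 * 106.6 = 355792.424 mm^3 = 355.792424 cm^3
Mass = 355.792424 * 7.27 / 1000 = 2.58661092 kg
Cost = 2.58661092 * 355.3 = 919.0229 $


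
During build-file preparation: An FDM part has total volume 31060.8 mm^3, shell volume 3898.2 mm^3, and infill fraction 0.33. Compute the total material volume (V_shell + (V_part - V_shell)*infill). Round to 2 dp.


V_infill = (31060.8 - 3898.2) * 0.33 = 8963.66
V_total = 3898.2 + 8963.66 = 12861.86 mm^3


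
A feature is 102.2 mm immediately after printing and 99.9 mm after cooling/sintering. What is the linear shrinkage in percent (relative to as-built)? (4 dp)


Shrinkage = ((102.2-99.9)/102.2)*100 = 2.2505 %


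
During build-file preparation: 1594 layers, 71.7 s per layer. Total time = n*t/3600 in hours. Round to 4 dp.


t = 1594 * 71.7 / 3600 = 31.7472 hrs


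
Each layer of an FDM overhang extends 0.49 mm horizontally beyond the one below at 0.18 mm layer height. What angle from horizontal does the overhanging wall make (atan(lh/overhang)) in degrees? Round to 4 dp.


angle = atan(0.18/0.49) = 20.1707 degrees


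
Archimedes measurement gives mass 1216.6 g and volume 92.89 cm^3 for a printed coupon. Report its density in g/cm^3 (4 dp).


rho = 1216.6 / 92.89 = 13.0972 g/cm^3


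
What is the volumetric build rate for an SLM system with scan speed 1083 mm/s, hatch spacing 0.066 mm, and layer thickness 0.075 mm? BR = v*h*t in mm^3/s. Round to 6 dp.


Rate = 1083 * 0.066 * 0.075 = 5.36085 mm^3/s


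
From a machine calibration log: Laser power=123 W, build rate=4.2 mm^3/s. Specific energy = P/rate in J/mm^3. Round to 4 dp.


SE = 123 / 4.2 = 29.2857 J/mm^3


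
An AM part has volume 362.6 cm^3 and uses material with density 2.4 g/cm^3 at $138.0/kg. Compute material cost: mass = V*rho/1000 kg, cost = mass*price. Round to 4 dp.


Mass = 362.6*2.4/1000 = 0.87024 kg
Cost = 0.87024 * 138.0 = 120.0931 $


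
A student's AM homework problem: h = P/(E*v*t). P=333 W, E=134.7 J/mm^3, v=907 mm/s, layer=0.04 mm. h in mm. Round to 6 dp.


h = 333 / (134.7*907*0.04) = 0.068141 mm


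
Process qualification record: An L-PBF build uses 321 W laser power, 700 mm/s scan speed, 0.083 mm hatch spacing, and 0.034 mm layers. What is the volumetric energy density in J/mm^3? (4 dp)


E = 321 / (700*0.083*0.034) = 162.4987 J/mm^3


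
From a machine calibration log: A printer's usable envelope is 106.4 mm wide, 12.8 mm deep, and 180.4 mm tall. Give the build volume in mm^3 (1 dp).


V = 106.4 * 12.8 * 180.4 = 245690.4 mm^3


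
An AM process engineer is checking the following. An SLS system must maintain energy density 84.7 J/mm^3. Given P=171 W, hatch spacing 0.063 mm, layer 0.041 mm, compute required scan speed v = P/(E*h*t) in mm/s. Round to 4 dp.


v = 171 / (84.7*0.063*0.041) = 781.6067 mm/s


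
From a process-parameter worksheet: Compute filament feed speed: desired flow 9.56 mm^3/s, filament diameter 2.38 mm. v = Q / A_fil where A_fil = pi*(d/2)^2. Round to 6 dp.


A = pi*(2.38/2)^2 = 4.448809
v = 9.56 / 4.448809 = 2.14889 mm/s


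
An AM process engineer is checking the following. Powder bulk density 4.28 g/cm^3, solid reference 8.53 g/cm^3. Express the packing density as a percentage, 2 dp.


Packing = (4.28/8.53)*100 = 50.18 %


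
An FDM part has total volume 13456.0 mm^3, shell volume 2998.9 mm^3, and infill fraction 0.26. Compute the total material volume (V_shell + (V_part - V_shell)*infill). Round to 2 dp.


V_infill = (13456.0 - 2998.9) * 0.26 = 2718.85
V_total = 2998.9 + 2718.85 = 5717.75 mm^3


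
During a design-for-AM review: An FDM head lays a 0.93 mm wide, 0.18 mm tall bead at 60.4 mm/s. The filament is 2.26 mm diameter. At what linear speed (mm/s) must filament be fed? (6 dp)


Q = 0.93 * 0.18 * 60.4 = 10.11096 mm^3/s
A_fil = pi*(2.26/2)^2 = 4.01149966 mm^2
v_feed = 10.11096 / 4.01149966 = 2.520494 mm/s


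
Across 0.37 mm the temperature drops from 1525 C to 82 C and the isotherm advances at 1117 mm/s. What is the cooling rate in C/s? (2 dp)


G = (1525-82)/0.37 = 3900.0 C/mm
CR = 3900.0 * 1117 = 4356300.0 C/s


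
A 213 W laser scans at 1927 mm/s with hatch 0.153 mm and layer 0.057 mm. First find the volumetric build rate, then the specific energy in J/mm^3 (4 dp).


Build rate = 1927 * 0.153 * 0.057 = 16.805367 mm^3/s
SE = 213 / 16.805367 = 12.6745 J/mm^3


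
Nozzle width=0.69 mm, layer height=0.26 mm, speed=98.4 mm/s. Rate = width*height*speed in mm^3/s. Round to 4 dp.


Rate = 0.69 * 0.26 * 98.4 = 17.653 mm^3/s


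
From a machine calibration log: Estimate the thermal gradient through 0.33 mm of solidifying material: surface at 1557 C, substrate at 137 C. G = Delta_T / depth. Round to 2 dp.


G = (1557-137)/0.33 = 4303.03 C/mm


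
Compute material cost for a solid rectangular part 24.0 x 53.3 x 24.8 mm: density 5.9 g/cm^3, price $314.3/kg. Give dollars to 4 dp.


V = 24.0 * 53.3 * 24.8 = 31724.16 mm^3 = 31.72416 cm^3
Mass = 31.72416 * 5.9 / 1000 = 0.18717254 kg
Cost = 0.18717254 * 314.3 = 58.8283 $


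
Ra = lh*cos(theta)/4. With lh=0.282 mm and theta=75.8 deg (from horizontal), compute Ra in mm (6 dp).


Ra = 0.282 * cos(75.8) / 4 = 0.017294 mm


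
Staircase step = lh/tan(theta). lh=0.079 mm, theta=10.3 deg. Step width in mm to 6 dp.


step = 0.079 / tan(10.3) = 0.434709 mm


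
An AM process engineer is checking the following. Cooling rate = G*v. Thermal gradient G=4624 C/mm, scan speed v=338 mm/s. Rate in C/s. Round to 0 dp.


CR = 4624 * 338 = 1562912 C/s


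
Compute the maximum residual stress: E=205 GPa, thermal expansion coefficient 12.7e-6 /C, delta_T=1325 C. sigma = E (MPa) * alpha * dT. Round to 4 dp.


sigma = 205*1000 * 12.7e-6 * 1325 = 3449.6375 MPa


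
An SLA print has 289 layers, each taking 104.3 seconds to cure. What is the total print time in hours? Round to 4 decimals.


t = 289 * 104.3 / 3600 = 8.373 hrs


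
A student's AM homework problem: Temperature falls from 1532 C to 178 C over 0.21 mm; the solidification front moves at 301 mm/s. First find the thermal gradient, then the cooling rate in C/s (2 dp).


G = (1532-178)/0.21 = 6447.61904762 C/mm
CR = 6447.61904762 * 301 = 1940733.33 C/s


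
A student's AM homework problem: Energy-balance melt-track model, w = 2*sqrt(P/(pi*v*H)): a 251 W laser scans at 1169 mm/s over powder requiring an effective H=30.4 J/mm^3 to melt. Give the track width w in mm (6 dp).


w = 2*sqrt(251/(pi*1169*30.4)) = 0.09483 mm


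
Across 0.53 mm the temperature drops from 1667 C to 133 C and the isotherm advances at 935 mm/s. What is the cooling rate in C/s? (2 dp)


G = (1667-133)/0.53 = 2894.33962264 C/mm
CR = 2894.33962264 * 935 = 2706207.55 C/s


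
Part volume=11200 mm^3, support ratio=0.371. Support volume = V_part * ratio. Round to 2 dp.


V_support = 11200 * 0.371 = 4155.2 mm^3


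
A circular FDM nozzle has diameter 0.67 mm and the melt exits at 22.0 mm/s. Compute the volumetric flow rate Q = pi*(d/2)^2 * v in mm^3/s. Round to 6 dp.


A = pi*(0.67/2)^2 = 0.35256524 mm^2
Q = 0.35256524 * 22.0 = 7.756435 mm^3/s


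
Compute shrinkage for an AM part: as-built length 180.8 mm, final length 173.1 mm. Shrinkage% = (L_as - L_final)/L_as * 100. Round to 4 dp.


Shrinkage = ((180.8-173.1)/180.8)*100 = 4.2588 %


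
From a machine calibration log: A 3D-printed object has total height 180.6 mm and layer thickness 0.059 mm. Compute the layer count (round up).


Layers = ceil(180.6/0.059) = 3062


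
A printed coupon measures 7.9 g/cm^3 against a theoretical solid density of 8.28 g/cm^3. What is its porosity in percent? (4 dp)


Porosity = (1-7.9/8.28)*100 = 4.5894 %


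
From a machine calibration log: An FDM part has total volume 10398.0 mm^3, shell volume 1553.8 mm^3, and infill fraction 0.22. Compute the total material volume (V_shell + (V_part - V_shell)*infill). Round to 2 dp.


V_infill = (10398.0 - 1553.8) * 0.22 = 1945.72
V_total = 1553.8 + 1945.72 = 3499.52 mm^3


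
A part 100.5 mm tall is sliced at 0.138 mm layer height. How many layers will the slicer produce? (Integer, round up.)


Layers = ceil(100.5/0.138) = 729


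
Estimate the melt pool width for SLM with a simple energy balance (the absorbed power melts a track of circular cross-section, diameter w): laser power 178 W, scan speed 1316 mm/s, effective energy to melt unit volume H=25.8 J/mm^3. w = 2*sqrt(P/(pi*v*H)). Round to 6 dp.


w = 2*sqrt(178/(pi*1316*25.8)) = 0.081701 mm


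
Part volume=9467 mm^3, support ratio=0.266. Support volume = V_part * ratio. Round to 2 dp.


V_support = 9467 * 0.266 = 2518.22 mm^3


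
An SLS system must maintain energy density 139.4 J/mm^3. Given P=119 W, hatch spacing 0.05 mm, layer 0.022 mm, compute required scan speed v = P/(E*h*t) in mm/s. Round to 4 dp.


v = 119 / (139.4*0.05*0.022) = 776.0532 mm/s


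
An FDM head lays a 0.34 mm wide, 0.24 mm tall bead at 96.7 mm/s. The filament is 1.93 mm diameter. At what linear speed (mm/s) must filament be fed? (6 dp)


Q = 0.34 * 0.24 * 96.7 = 7.89072 mm^3/s
A_fil = pi*(1.93/2)^2 = 2.92552962 mm^2
v_feed = 7.89072 / 2.92552962 = 2.697194 mm/s


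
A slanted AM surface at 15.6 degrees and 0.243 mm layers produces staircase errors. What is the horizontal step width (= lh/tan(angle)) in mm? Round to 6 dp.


step = 0.243 / tan(15.6) = 0.870328 mm


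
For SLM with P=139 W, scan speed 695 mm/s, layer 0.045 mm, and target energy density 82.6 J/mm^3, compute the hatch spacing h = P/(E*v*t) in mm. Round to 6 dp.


h = 139 / (82.6*695*0.045) = 0.053807 mm


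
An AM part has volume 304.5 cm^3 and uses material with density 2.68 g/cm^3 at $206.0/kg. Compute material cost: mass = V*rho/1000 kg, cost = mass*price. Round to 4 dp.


Mass = 304.5*2.68/1000 = 0.81606 kg
Cost = 0.81606 * 206.0 = 168.1084 $


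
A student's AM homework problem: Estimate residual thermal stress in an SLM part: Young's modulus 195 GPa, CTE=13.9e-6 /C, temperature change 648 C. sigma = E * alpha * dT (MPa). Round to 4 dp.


sigma = 195*1000 * 13.9e-6 * 648 = 1756.404 MPa


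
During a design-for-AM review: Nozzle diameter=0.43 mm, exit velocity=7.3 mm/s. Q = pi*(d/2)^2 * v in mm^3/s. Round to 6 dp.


A = pi*(0.43/2)^2 = 0.14522012 mm^2
Q = 0.14522012 * 7.3 = 1.060107 mm^3/s


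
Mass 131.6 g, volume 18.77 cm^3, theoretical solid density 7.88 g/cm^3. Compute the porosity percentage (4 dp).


rho_part = 131.6 / 18.77 = 7.01118807 g/cm^3
Porosity = (1 - 7.01118807/7.88)*100 = 11.0255 %


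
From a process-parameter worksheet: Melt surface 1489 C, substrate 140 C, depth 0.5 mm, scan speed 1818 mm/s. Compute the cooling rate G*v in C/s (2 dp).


G = (1489-140)/0.5 = 2698.0 C/mm
CR = 2698.0 * 1818 = 4904964.0 C/s


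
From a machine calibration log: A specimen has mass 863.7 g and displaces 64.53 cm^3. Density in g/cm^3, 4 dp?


rho = 863.7 / 64.53 = 13.3845 g/cm^3


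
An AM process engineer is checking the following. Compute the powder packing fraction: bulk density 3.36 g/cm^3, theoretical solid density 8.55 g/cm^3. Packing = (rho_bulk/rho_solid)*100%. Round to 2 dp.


Packing = (3.36/8.55)*100 = 39.3 %


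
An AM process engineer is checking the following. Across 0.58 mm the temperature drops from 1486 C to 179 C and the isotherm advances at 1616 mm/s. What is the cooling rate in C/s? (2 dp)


G = (1486-179)/0.58 = 2253.44827586 C/mm
CR = 2253.44827586 * 1616 = 3641572.41 C/s


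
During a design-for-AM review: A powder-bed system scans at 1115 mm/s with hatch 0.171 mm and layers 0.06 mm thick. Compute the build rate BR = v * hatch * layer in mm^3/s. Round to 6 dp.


Rate = 1115 * 0.171 * 0.06 = 11.4399 mm^3/s


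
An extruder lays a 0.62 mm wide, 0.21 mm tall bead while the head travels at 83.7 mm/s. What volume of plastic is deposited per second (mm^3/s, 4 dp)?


Rate = 0.62 * 0.21 * 83.7 = 10.8977 mm^3/s


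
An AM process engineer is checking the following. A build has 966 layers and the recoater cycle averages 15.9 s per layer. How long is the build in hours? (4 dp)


t = 966 * 15.9 / 3600 = 4.2665 hrs


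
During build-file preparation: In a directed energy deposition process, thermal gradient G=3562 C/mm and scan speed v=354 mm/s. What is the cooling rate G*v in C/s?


CR = 3562 * 354 = 1260948 C/s


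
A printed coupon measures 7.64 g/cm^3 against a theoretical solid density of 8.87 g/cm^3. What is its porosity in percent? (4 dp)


Porosity = (1-7.64/8.87)*100 = 13.867 %


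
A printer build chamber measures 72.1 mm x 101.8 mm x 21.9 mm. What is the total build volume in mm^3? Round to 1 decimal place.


V = 72.1 * 101.8 * 21.9 = 160741.2 mm^3


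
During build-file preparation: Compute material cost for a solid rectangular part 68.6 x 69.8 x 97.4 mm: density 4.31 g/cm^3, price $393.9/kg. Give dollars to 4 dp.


V = 68.6 * 69.8 * 97.4 = 466378.472 mm^3 = 466.378472 cm^3
Mass = 466.378472 * 4.31 / 1000 = 2.01009121 kg
Cost = 2.01009121 * 393.9 = 791.7749 $


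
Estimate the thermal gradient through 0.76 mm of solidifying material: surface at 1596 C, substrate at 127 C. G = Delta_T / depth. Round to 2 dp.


G = (1596-127)/0.76 = 1932.89 C/mm


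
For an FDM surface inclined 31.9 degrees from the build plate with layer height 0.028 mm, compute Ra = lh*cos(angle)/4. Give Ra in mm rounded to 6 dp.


Ra = 0.028 * cos(31.9) / 4 = 0.005943 mm


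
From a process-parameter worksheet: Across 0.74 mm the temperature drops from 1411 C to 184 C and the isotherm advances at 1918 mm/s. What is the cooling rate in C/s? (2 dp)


G = (1411-184)/0.74 = 1658.10810811 C/mm
CR = 1658.10810811 * 1918 = 3180251.35 C/s


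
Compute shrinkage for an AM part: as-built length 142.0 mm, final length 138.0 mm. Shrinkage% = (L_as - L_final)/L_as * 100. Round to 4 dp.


Shrinkage = ((142.0-138.0)/142.0)*100 = 2.8169 %


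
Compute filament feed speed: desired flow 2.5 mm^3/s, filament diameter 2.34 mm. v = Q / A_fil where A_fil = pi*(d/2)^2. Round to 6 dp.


A = pi*(2.34/2)^2 = 4.300526
v = 2.5 / 4.300526 = 0.581324 mm/s


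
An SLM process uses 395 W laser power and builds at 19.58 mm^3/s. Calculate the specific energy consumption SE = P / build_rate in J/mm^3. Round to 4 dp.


SE = 395 / 19.58 = 20.1736 J/mm^3


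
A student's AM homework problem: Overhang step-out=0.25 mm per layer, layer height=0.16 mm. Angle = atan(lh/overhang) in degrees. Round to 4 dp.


angle = atan(0.16/0.25) = 32.6192 degrees


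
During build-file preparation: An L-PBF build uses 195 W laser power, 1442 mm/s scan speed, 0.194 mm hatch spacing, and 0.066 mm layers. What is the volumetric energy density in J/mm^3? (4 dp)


E = 195 / (1442*0.194*0.066) = 10.5615 J/mm^3


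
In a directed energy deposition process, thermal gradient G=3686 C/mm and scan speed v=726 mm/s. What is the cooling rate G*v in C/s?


CR = 3686 * 726 = 2676036 C/s


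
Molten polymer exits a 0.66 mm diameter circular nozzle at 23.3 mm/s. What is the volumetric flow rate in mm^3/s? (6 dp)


A = pi*(0.66/2)^2 = 0.34211944 mm^2
Q = 0.34211944 * 23.3 = 7.971383 mm^3/s


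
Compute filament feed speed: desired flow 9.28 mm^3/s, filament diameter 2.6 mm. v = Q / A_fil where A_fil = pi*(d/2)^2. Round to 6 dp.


A = pi*(2.6/2)^2 = 5.309292
v = 9.28 / 5.309292 = 1.747879 mm/s


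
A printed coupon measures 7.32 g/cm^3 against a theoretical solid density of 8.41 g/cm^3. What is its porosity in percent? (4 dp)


Porosity = (1-7.32/8.41)*100 = 12.9608 %


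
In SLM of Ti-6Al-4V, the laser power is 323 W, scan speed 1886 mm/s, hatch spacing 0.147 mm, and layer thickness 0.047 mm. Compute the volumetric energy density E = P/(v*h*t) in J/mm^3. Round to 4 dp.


E = 323 / (1886*0.147*0.047) = 24.7882 J/mm^3


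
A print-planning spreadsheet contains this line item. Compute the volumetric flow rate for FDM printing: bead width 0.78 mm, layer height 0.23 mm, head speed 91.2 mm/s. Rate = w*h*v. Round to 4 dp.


Rate = 0.78 * 0.23 * 91.2 = 16.3613 mm^3/s


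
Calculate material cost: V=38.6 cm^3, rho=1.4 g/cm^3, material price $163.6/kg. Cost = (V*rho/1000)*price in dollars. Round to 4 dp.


Mass = 38.6*1.4/1000 = 0.05404 kg
Cost = 0.05404 * 163.6 = 8.8409 $


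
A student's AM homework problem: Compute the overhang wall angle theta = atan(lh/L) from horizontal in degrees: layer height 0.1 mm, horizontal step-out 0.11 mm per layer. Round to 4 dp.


angle = atan(0.1/0.11) = 42.2737 degrees


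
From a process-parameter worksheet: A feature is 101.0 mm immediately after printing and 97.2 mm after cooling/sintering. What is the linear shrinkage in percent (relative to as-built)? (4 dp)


Shrinkage = ((101.0-97.2)/101.0)*100 = 3.7624 %


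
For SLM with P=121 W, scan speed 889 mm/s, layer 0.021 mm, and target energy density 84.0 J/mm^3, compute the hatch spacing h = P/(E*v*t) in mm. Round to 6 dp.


h = 121 / (84.0*889*0.021) = 0.077159 mm


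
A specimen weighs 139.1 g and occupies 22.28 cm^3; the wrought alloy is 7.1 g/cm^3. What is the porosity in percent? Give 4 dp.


rho_part = 139.1 / 22.28 = 6.2432675 g/cm^3
Porosity = (1 - 6.2432675/7.1)*100 = 12.0667 %


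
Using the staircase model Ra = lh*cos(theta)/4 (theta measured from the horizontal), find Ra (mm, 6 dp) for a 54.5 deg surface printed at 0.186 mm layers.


Ra = 0.186 * cos(54.5) / 4 = 0.027003 mm


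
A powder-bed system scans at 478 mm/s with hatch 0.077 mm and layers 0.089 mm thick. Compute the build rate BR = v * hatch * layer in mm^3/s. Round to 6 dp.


Rate = 478 * 0.077 * 0.089 = 3.275734 mm^3/s


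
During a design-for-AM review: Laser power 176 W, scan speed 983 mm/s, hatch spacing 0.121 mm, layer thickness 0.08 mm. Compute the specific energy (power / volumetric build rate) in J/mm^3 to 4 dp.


Build rate = 983 * 0.121 * 0.08 = 9.51544 mm^3/s
SE = 176 / 9.51544 = 18.4963 J/mm^3


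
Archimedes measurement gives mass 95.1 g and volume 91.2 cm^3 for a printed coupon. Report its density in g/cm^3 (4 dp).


rho = 95.1 / 91.2 = 1.0428 g/cm^3


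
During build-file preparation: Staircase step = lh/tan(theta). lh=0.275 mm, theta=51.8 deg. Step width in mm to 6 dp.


step = 0.275 / tan(51.8) = 0.216404 mm


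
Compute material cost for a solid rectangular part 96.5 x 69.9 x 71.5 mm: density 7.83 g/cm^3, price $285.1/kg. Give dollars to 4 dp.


V = 96.5 * 69.9 * 71.5 = 482292.525 mm^3 = 482.292525 cm^3
Mass = 482.292525 * 7.83 / 1000 = 3.77635047 kg
Cost = 3.77635047 * 285.1 = 1076.6375 $


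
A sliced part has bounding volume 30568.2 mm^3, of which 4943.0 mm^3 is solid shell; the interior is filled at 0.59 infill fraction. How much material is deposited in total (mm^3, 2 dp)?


V_infill = (30568.2 - 4943.0) * 0.59 = 15118.87
V_total = 4943.0 + 15118.87 = 20061.87 mm^3


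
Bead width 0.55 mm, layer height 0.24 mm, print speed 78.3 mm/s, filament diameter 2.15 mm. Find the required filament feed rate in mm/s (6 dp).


Q = 0.55 * 0.24 * 78.3 = 10.3356 mm^3/s
A_fil = pi*(2.15/2)^2 = 3.63050301 mm^2
v_feed = 10.3356 / 3.63050301 = 2.846878 mm/s


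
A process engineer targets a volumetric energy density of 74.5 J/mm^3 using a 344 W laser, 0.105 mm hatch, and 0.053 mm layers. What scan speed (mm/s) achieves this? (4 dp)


v = 344 / (74.5*0.105*0.053) = 829.7304 mm/s


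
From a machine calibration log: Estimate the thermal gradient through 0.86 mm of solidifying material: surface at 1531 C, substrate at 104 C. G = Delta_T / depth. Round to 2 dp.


G = (1531-104)/0.86 = 1659.3 C/mm


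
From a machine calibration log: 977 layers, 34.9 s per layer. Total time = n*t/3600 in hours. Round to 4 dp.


t = 977 * 34.9 / 3600 = 9.4715 hrs


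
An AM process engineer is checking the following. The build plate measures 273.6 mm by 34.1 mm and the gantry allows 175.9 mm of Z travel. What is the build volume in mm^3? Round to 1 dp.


V = 273.6 * 34.1 * 175.9 = 1641104.8 mm^3


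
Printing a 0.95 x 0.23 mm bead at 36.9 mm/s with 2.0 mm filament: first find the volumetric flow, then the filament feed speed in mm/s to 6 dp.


Q = 0.95 * 0.23 * 36.9 = 8.06265 mm^3/s
A_fil = pi*(2.0/2)^2 = 3.14159265 mm^2
v_feed = 8.06265 / 3.14159265 = 2.566421 mm/s


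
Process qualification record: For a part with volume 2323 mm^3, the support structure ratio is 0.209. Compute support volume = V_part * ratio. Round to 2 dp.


V_support = 2323 * 0.209 = 485.51 mm^3


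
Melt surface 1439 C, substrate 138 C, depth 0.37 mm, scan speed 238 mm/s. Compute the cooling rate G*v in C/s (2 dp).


G = (1439-138)/0.37 = 3516.21621622 C/mm
CR = 3516.21621622 * 238 = 836859.46 C/s


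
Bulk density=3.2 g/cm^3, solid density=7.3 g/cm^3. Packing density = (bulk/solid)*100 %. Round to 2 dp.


Packing = (3.2/7.3)*100 = 43.84 %


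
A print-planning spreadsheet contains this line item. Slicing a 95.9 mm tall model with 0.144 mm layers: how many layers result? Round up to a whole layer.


Layers = ceil(95.9/0.144) = 666


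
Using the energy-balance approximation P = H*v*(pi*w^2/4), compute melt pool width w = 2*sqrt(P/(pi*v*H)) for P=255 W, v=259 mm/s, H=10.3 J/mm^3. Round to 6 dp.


w = 2*sqrt(255/(pi*259*10.3)) = 0.348864 mm


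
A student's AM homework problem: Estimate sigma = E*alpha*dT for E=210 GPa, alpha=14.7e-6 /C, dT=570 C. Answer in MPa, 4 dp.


sigma = 210*1000 * 14.7e-6 * 570 = 1759.59 MPa


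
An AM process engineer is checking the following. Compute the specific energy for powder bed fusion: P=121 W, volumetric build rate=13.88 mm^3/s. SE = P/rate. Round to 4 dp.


SE = 121 / 13.88 = 8.7176 J/mm^3


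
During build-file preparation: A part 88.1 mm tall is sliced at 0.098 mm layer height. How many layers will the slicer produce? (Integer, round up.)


Layers = ceil(88.1/0.098) = 899


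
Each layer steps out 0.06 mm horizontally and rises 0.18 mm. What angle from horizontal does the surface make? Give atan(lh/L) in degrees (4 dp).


angle = atan(0.18/0.06) = 71.5651 degrees


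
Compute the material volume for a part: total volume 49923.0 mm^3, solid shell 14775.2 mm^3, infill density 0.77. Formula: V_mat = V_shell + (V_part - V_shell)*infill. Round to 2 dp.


V_infill = (49923.0 - 14775.2) * 0.77 = 27063.81
V_total = 14775.2 + 27063.81 = 41839.01 mm^3
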